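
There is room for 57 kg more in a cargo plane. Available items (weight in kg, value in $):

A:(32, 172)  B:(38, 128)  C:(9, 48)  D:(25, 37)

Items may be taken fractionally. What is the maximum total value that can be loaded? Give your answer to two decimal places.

273.89

Sort by value per unit weight and fill in that order.
Ratios (sorted): A 5.38, C 5.33, B 3.37, D 1.48
take A (32 @ 172); take C (9 @ 48); take 16/38 of B → 53.89. Capacity used 57/57.
Total value = 273.89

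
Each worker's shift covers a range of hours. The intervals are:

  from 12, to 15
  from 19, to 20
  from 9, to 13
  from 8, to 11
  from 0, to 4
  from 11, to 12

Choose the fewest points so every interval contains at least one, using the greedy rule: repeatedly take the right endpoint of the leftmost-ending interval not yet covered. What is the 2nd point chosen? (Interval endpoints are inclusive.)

Sorted: [0,4] [8,11] [11,12] [9,13] [12,15] [19,20]
{[0,4]} hit by 4; {[8,11],[11,12],[9,13]} hit by 11; {[12,15]} hit by 15; {[19,20]} hit by 20.
Points: 4, 11, 15, 20 (4 total).

11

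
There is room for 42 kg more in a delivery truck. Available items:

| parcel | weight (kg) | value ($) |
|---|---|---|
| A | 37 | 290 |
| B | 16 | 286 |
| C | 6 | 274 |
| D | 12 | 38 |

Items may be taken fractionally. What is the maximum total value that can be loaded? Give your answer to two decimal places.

Greedy by value/weight ratio, highest first.
Ratios (sorted): C 45.67, B 17.88, A 7.84, D 3.17
take C (6 @ 274); take B (16 @ 286); take 20/37 of A → 156.76. Capacity used 42/42.
Total value = 716.76

716.76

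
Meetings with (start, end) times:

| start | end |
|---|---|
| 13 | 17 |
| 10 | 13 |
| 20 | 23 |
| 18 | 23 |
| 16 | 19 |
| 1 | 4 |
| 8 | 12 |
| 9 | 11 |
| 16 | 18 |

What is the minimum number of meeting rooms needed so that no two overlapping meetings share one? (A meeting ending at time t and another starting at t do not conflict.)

3

starts: [1, 8, 9, 10, 13, 16, 16, 18, 20]
ends:   [4, 11, 12, 13, 17, 18, 19, 23, 23]
s1→1 e4→0 s8→1 s9→2 s10→3  — peak 3.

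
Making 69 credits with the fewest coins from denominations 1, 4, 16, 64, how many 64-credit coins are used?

1

69 − 1×64→5 − 1×4→1 − 1×1→0
Count of 64: 1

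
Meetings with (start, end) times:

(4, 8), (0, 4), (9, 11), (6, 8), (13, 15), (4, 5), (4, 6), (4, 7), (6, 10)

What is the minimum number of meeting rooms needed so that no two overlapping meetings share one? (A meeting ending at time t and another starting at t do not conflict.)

starts: [0, 4, 4, 4, 4, 6, 6, 9, 13]
ends:   [4, 5, 6, 7, 8, 8, 10, 11, 15]
s0→1 e4→0 s4→1 s4→2 s4→3 s4→4  — peak 4.

4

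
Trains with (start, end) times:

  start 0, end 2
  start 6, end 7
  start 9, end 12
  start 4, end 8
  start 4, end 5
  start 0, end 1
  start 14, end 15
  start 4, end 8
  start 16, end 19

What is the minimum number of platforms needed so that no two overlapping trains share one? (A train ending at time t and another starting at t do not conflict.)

The answer is the maximum number of intervals overlapping at any instant.
starts: [0, 0, 4, 4, 4, 6, 9, 14, 16]
ends:   [1, 2, 5, 7, 8, 8, 12, 15, 19]
s0→1 s0→2 e1→1 e2→0 s4→1 s4→2 s4→3  — peak 3.

3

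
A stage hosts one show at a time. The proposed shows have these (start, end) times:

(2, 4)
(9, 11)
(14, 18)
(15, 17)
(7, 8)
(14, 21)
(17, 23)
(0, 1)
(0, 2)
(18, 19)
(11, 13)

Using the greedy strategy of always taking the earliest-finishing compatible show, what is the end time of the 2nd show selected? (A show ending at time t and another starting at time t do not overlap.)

Sort by end time and greedily take each interval whose start is ≥ the last chosen end.
Sorted by end: (0,1)  (0,2)  (2,4)  (7,8)  (9,11)  (11,13)  (15,17)  (14,18)  (18,19)  (14,21)  (17,23)
take (0,1); skip (0,2); take (2,4); take (7,8); take (9,11); take (11,13); take (15,17); skip (14,18); take (18,19); skip (14,21).
Selected: (0,1) (2,4) (7,8) (9,11) (11,13) (15,17) (18,19)

4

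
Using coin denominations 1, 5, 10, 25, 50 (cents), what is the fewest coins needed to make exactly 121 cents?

5

121 − 2×50→21 − 2×10→1 − 1×1→0
Total coins = 2 + 2 + 1 = 5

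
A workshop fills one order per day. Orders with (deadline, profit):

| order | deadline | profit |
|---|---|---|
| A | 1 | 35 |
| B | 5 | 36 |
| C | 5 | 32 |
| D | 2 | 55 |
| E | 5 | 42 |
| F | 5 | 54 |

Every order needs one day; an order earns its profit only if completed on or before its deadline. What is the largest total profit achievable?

222

Take jobs in profit order; each goes to the latest open slot no later than its deadline.
By profit: D(d2,55), F(d5,54), E(d5,42), B(d5,36), A(d1,35), C(d5,32)
D→slot 2; F→slot 5; E→slot 4; B→slot 3; A→slot 1; C skipped.
Profit = 35 + 55 + 36 + 42 + 54 = 222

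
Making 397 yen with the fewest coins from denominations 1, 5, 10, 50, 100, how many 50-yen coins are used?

Use the largest denomination that fits, subtract, and repeat.
397 = 3×100 + 1×50 + 4×10 + 1×5 + 2×1
Count of 50: 1

1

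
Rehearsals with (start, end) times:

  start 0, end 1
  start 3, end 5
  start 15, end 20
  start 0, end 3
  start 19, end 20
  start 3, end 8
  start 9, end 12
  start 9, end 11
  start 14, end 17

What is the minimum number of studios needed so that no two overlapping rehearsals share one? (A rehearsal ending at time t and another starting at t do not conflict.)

Events (time:±→running): 0:+→1 0:+→2 … peak 2.

2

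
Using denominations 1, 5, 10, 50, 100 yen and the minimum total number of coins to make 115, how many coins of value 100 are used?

1

115 = 1×100 + 1×10 + 1×5
Count of 100: 1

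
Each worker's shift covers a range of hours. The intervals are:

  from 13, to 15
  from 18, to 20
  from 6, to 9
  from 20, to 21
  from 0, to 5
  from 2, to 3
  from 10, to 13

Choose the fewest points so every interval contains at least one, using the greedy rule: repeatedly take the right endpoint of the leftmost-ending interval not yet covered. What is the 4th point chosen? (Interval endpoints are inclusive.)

20

By right end: [2,3]  [0,5]  [6,9]  [10,13]  [13,15]  [18,20]  [20,21]
[2,3] uncovered → point at 3; [6,9] uncovered → point at 9; [10,13] uncovered → point at 13; [18,20] uncovered → point at 20.
Points: 3, 9, 13, 20 (4 total).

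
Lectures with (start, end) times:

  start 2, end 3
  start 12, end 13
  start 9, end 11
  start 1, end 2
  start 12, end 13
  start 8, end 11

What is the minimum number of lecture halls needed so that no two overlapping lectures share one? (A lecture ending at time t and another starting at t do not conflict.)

starts: [1, 2, 8, 9, 12, 12]
ends:   [2, 3, 11, 11, 13, 13]
s1→1 e2→0 s2→1 e3→0 s8→1 s9→2  — peak 2.

2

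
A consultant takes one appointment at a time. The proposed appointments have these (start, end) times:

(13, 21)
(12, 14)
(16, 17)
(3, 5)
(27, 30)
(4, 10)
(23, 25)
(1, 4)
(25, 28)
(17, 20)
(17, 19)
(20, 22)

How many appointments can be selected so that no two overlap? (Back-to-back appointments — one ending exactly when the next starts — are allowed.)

8

Sorted by end: (1,4)  (3,5)  (4,10)  (12,14)  (16,17)  (17,19)  (17,20)  (13,21)  (20,22)  (23,25)  (25,28)  (27,30)
take (1,4); take (4,10); take (12,14); take (16,17); take (17,19); take (20,22); take (23,25); take (25,28).
Selected 8 appointments.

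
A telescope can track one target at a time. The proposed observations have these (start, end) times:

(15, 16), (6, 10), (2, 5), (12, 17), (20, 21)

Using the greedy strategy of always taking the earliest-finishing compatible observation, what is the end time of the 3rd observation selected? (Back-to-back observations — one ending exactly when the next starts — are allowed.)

16

Sort by end time and greedily take each interval whose start is ≥ the last chosen end.
Sorted by end: (2,5)  (6,10)  (15,16)  (12,17)  (20,21)
take (2,5); take (6,10); take (15,16); take (20,21).
Selected: (2,5) (6,10) (15,16) (20,21)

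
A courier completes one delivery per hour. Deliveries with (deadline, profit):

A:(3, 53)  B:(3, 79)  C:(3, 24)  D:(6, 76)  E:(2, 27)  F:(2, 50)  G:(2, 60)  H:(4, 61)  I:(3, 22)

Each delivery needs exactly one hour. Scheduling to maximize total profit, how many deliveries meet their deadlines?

5

By profit: B(d3,79), D(d6,76), H(d4,61), G(d2,60), A(d3,53), F(d2,50), E(d2,27), C(d3,24), I(d3,22)
B→slot 3; D→slot 6; H→slot 4; G→slot 2; A→slot 1; F skipped; E skipped; C skipped; I skipped.
5 of 9 scheduled.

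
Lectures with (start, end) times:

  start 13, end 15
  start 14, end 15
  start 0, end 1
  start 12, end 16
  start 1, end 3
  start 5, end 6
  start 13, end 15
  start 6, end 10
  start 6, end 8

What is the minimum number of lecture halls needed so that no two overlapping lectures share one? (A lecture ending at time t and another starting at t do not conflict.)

4

The answer is the maximum number of intervals overlapping at any instant.
Events (time:±→running): 0:+→1 1:-→0 1:+→1 3:-→0 5:+→1 6:-→0 6:+→1 6:+→2 8:-→1 10:-→0 12:+→1 13:+→2 13:+→3 14:+→4 … peak 4.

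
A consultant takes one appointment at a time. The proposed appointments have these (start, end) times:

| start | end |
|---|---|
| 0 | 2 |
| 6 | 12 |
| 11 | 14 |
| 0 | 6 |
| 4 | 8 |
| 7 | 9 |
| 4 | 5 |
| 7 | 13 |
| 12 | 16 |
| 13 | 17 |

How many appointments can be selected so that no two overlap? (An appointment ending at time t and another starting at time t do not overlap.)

Sort by end time and greedily take each interval whose start is ≥ the last chosen end.
Sorted by end: (0,2)  (4,5)  (0,6)  (4,8)  (7,9)  (6,12)  (7,13)  (11,14)  (12,16)  (13,17)
take (0,2); take (4,5); skip (0,6); take (7,9); skip (6,12); take (11,14).
Selected 4 appointments.

4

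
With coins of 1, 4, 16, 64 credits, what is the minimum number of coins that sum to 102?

Use the largest denomination that fits, subtract, and repeat.
102 − 1×64→38 − 2×16→6 − 1×4→2 − 2×1→0
Total coins = 1 + 2 + 1 + 2 = 6

6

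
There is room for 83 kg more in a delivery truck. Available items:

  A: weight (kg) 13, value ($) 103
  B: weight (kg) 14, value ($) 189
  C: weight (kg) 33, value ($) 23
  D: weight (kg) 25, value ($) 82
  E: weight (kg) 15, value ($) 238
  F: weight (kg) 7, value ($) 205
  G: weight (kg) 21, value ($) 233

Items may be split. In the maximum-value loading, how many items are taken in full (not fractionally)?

Order: F (205/7=29.29) > E (238/15=15.87) > B (189/14=13.50) > G (233/21=11.10) > A (103/13=7.92) > D (82/25=3.28) > C (23/33=0.70)
Fill: take F (7 @ 205) → take E (15 @ 238) → take B (14 @ 189) → take G (21 @ 233) → take A (13 @ 103) → take 13/25 of D → 42.64; 83/83 used.
5 item(s) taken whole; one partial (take 13/25 of D).

5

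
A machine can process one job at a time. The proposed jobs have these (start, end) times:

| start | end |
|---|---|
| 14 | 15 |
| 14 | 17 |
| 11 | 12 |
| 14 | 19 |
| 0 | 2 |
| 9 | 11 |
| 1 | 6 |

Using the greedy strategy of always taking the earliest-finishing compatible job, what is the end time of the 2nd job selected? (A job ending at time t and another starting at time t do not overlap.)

Sorted by end: (0,2)  (1,6)  (9,11)  (11,12)  (14,15)  (14,17)  (14,19)
take (0,2); take (9,11); take (11,12); take (14,15); skip (14,17).
Selected: (0,2) (9,11) (11,12) (14,15)

11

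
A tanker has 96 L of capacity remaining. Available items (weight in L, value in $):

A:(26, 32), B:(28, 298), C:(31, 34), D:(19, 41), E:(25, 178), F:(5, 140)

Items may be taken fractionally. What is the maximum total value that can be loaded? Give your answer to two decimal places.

Sort by value per unit weight and fill in that order.
Order: F (140/5=28.00) > B (298/28=10.64) > E (178/25=7.12) > D (41/19=2.16) > A (32/26=1.23) > C (34/31=1.10)
Fill: take F (5 @ 140) → take B (28 @ 298) → take E (25 @ 178) → take D (19 @ 41) → take 19/26 of A → 23.38; 96/96 used.
Total value = 680.38

680.38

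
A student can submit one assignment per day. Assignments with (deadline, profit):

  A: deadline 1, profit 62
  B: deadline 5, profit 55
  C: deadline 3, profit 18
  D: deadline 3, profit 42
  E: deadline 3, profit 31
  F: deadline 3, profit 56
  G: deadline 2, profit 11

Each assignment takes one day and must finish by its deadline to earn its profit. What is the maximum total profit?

215

By profit: A(d1,62), F(d3,56), B(d5,55), D(d3,42), E(d3,31), C(d3,18), G(d2,11)
A→slot 1; F→slot 3; B→slot 5; D→slot 2; E skipped; C skipped; G skipped.
Profit = 62 + 42 + 56 + 55 = 215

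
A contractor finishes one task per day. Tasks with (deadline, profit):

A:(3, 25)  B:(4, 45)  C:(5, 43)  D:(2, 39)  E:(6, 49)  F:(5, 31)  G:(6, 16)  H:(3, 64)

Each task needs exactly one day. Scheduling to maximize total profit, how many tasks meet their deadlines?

Profit order: H=64 E=49 B=45 C=43 D=39 F=31 A=25 G=16
Assign: H→slot 3, E→slot 6, B→slot 4, C→slot 5, D→slot 2, F→slot 1, A skipped, G skipped.
Slots: [1:F] [2:D] [3:H] [4:B] [5:C] [6:E]
6 of 8 scheduled.

6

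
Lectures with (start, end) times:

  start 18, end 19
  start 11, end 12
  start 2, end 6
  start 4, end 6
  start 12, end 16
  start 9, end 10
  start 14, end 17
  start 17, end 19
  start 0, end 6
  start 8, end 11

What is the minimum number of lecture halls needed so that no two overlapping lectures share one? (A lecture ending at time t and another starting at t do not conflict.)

The answer is the maximum number of intervals overlapping at any instant.
Events (time:±→running): 0:+→1 2:+→2 4:+→3 … peak 3.

3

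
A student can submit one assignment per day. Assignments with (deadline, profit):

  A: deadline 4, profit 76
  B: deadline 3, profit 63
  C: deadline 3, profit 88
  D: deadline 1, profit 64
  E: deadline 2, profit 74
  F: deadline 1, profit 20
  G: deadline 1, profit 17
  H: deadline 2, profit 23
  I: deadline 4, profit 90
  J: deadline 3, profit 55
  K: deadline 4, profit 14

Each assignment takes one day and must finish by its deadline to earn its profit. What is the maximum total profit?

328

Take jobs in profit order; each goes to the latest open slot no later than its deadline.
By profit: I(d4,90), C(d3,88), A(d4,76), E(d2,74), D(d1,64), B(d3,63), J(d3,55), H(d2,23), F(d1,20), G(d1,17), K(d4,14)
I→slot 4; C→slot 3; A→slot 2; E→slot 1; D skipped; B skipped; J skipped; H skipped; F skipped; G skipped; K skipped.
Profit = 74 + 76 + 88 + 90 = 328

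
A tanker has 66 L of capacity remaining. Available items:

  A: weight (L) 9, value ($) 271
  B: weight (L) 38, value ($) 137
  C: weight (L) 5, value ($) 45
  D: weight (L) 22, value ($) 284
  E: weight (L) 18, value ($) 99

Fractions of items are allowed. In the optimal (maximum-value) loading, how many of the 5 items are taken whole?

4

Greedy by value/weight ratio, highest first.
Order: A (271/9=30.11) > D (284/22=12.91) > C (45/5=9.00) > E (99/18=5.50) > B (137/38=3.61)
Fill: take A (9 @ 271) → take D (22 @ 284) → take C (5 @ 45) → take E (18 @ 99) → take 12/38 of B → 43.26; 66/66 used.
4 item(s) taken whole; one partial (take 12/38 of B).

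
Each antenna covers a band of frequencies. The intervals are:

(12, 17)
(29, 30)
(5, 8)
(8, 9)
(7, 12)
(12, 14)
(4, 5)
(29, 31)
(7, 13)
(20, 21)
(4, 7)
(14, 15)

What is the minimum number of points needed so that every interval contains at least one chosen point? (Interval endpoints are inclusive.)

5

Sort by right endpoint; whenever an interval is uncovered, place a point at its right end.
By right end: [4,5]  [4,7]  [5,8]  [8,9]  [7,12]  [7,13]  [12,14]  [14,15]  [12,17]  [20,21]  [29,30]  [29,31]
[4,5] uncovered → point at 5; [8,9] uncovered → point at 9; [12,14] uncovered → point at 14; [20,21] uncovered → point at 21; [29,30] uncovered → point at 30.
Points: 5, 9, 14, 21, 30 (5 total).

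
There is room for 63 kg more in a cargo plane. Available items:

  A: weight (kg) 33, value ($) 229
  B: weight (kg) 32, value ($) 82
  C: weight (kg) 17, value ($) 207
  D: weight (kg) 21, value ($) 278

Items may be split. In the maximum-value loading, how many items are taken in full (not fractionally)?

Sort by value per unit weight and fill in that order.
Ratios (sorted): D 13.24, C 12.18, A 6.94, B 2.56
take D (21 @ 278); take C (17 @ 207); take 25/33 of A → 173.48. Capacity used 63/63.
2 item(s) taken whole; one partial (take 25/33 of A).

2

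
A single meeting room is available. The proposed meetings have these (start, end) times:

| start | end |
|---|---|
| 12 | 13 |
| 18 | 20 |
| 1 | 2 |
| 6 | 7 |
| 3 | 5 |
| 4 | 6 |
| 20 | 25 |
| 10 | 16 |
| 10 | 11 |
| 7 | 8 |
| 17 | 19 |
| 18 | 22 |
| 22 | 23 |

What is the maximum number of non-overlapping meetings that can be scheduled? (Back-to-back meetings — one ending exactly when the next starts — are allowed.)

By end time: (1,2), (3,5), (4,6), (6,7), (7,8), (10,11), (12,13), (10,16), (17,19), (18,20), (18,22), (22,23), (20,25).
Pick (1,2); next start ≥ 2 → (3,5); next start ≥ 5 → (6,7); next start ≥ 7 → (7,8); next start ≥ 8 → (10,11); next start ≥ 11 → (12,13); next start ≥ 13 → (17,19); next start ≥ 19 → (22,23).
Selected 8 meetings.

8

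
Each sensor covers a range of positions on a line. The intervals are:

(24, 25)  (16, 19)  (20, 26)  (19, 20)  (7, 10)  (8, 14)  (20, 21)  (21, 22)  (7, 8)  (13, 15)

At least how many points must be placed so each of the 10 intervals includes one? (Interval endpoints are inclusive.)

5

Sort by right endpoint; whenever an interval is uncovered, place a point at its right end.
By right end: [7,8]  [7,10]  [8,14]  [13,15]  [16,19]  [19,20]  [20,21]  [21,22]  [24,25]  [20,26]
[7,8] uncovered → point at 8; [13,15] uncovered → point at 15; [16,19] uncovered → point at 19; [20,21] uncovered → point at 21; [24,25] uncovered → point at 25.
Points: 8, 15, 19, 21, 25 (5 total).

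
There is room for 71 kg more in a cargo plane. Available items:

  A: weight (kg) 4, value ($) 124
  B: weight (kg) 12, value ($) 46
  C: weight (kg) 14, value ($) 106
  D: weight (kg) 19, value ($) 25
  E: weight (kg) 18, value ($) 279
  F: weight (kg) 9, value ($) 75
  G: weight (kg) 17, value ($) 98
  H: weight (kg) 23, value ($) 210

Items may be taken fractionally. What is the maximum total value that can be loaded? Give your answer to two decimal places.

811.29

Greedy by value/weight ratio, highest first.
Order: A (124/4=31.00) > E (279/18=15.50) > H (210/23=9.13) > F (75/9=8.33) > C (106/14=7.57) > G (98/17=5.76) > B (46/12=3.83) > D (25/19=1.32)
Fill: take A (4 @ 124) → take E (18 @ 279) → take H (23 @ 210) → take F (9 @ 75) → take C (14 @ 106) → take 3/17 of G → 17.29; 71/71 used.
Total value = 811.29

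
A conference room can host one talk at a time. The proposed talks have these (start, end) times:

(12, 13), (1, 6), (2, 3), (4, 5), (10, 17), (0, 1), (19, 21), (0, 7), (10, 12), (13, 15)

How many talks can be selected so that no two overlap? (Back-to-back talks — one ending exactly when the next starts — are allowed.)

7

Sorted by end: (0,1)  (2,3)  (4,5)  (1,6)  (0,7)  (10,12)  (12,13)  (13,15)  (10,17)  (19,21)
take (0,1); take (2,3); take (4,5); take (10,12); take (12,13); take (13,15); take (19,21).
Selected 7 talks.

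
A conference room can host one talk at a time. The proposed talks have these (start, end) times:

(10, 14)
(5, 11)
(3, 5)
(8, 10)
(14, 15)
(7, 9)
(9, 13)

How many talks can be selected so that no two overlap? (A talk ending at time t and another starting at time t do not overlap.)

4

Sorted by end: (3,5)  (7,9)  (8,10)  (5,11)  (9,13)  (10,14)  (14,15)
take (3,5); take (7,9); take (9,13); take (14,15).
Selected 4 talks.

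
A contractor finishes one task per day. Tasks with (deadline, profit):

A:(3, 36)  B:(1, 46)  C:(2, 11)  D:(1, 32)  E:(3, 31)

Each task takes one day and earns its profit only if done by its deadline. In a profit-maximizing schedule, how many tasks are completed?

3

Profit order: B=46 A=36 D=32 E=31 C=11
Assign: B→slot 1, A→slot 3, D skipped, E→slot 2, C skipped.
Slots: [1:B] [2:E] [3:A]
3 of 5 scheduled.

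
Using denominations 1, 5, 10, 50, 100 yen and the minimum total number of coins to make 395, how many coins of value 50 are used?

1

Use the largest denomination that fits, subtract, and repeat.
395 − 3×100→95 − 1×50→45 − 4×10→5 − 1×5→0
Count of 50: 1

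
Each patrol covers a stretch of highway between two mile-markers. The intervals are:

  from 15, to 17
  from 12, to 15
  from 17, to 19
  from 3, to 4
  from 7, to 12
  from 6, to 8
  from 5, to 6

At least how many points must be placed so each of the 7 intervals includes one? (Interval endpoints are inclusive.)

Sorted: [3,4] [5,6] [6,8] [7,12] [12,15] [15,17] [17,19]
{[3,4]} hit by 4; {[5,6],[6,8]} hit by 6; {[7,12],[12,15]} hit by 12; {[15,17],[17,19]} hit by 17.
Points: 4, 6, 12, 17 (4 total).

4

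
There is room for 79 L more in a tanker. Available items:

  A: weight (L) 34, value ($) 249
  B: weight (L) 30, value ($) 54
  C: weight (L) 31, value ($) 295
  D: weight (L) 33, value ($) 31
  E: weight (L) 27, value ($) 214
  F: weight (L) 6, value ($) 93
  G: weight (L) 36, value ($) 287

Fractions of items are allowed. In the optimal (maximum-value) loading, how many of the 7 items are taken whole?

3

Sort by value per unit weight and fill in that order.
Order: F (93/6=15.50) > C (295/31=9.52) > G (287/36=7.97) > E (214/27=7.93) > A (249/34=7.32) > B (54/30=1.80) > D (31/33=0.94)
Fill: take F (6 @ 93) → take C (31 @ 295) → take G (36 @ 287) → take 6/27 of E → 47.56; 79/79 used.
3 item(s) taken whole; one partial (take 6/27 of E).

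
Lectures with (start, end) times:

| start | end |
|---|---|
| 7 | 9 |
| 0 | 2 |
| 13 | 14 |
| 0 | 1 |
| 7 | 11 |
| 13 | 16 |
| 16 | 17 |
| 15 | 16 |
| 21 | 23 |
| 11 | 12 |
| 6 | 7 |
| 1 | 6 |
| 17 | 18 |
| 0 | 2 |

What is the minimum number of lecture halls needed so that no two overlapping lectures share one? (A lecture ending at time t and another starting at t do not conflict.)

3

Count concurrent intervals with a sweep; the peak is the room count.
starts: [0, 0, 0, 1, 6, 7, 7, 11, 13, 13, 15, 16, 17, 21]
ends:   [1, 2, 2, 6, 7, 9, 11, 12, 14, 16, 16, 17, 18, 23]
s0→1 s0→2 s0→3  — peak 3.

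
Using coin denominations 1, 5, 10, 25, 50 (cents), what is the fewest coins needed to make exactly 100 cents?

2

Use the largest denomination that fits, subtract, and repeat.
100 = 2×50
Total coins = 2 = 2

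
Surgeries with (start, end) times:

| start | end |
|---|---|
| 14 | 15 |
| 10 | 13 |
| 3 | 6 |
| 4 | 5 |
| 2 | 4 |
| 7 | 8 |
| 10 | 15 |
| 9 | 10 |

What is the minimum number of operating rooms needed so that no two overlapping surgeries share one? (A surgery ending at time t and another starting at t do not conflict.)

Count concurrent intervals with a sweep; the peak is the room count.
Events (time:±→running): 2:+→1 3:+→2 … peak 2.

2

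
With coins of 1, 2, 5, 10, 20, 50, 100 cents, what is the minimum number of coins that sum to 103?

103 = 1×100 + 1×2 + 1×1
Total coins = 1 + 1 + 1 = 3

3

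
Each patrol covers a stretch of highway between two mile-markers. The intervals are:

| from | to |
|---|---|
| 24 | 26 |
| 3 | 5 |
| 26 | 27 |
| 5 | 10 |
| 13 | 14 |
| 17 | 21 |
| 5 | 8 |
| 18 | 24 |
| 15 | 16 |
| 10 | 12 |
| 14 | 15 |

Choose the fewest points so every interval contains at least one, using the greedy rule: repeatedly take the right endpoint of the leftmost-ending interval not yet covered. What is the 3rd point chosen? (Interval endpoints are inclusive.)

14

Sort by right endpoint; whenever an interval is uncovered, place a point at its right end.
By right end: [3,5]  [5,8]  [5,10]  [10,12]  [13,14]  [14,15]  [15,16]  [17,21]  [18,24]  [24,26]  [26,27]
[3,5] uncovered → point at 5; [10,12] uncovered → point at 12; [13,14] uncovered → point at 14; [15,16] uncovered → point at 16; [17,21] uncovered → point at 21; [24,26] uncovered → point at 26.
Points: 5, 12, 14, 16, 21, 26 (6 total).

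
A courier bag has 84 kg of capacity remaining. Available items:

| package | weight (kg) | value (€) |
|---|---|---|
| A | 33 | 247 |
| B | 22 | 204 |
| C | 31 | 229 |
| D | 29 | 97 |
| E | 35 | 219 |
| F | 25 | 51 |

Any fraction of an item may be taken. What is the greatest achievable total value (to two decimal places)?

Sort by value per unit weight and fill in that order.
Order: B (204/22=9.27) > A (247/33=7.48) > C (229/31=7.39) > E (219/35=6.26) > D (97/29=3.34) > F (51/25=2.04)
Fill: take B (22 @ 204) → take A (33 @ 247) → take 29/31 of C → 214.23; 84/84 used.
Total value = 665.23

665.23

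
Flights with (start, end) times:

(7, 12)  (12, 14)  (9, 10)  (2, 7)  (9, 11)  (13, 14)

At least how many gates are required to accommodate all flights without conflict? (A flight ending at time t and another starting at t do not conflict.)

3

starts: [2, 7, 9, 9, 12, 13]
ends:   [7, 10, 11, 12, 14, 14]
s2→1 e7→0 s7→1 s9→2 s9→3  — peak 3.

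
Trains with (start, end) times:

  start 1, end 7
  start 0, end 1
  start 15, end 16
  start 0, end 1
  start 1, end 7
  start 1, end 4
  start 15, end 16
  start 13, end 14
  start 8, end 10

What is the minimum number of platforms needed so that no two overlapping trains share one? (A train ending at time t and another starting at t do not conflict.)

3

Events (time:±→running): 0:+→1 0:+→2 1:-→1 1:-→0 1:+→1 1:+→2 1:+→3 … peak 3.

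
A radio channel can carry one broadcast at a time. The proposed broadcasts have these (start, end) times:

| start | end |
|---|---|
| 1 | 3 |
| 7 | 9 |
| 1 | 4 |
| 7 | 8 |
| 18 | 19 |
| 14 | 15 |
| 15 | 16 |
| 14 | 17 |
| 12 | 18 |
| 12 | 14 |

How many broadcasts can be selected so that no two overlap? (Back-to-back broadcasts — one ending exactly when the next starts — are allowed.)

Order by finish time; keep every interval that doesn't clash with the previous kept one.
Sorted by end: (1,3)  (1,4)  (7,8)  (7,9)  (12,14)  (14,15)  (15,16)  (14,17)  (12,18)  (18,19)
take (1,3); take (7,8); take (12,14); take (14,15); take (15,16); skip (12,18); take (18,19).
Selected 6 broadcasts.

6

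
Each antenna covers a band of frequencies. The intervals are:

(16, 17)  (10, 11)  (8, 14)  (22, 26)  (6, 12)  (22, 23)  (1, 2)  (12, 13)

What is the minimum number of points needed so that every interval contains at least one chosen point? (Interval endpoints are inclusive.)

Process intervals by earliest right end; each time one isn't hit yet, stab at its right endpoint.
By right end: [1,2]  [10,11]  [6,12]  [12,13]  [8,14]  [16,17]  [22,23]  [22,26]
[1,2] uncovered → point at 2; [10,11] uncovered → point at 11; [12,13] uncovered → point at 13; [16,17] uncovered → point at 17; [22,23] uncovered → point at 23.
Points: 2, 11, 13, 17, 23 (5 total).

5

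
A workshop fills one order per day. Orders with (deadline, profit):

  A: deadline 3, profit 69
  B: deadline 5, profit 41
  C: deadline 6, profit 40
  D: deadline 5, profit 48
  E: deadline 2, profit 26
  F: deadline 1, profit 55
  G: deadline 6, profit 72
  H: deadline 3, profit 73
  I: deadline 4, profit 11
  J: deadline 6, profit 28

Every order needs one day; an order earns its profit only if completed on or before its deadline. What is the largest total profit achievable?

358

Sort by profit descending; place each in the latest free slot ≤ its deadline.
Profit order: H=73 G=72 A=69 F=55 D=48 B=41 C=40 J=28 E=26 I=11
Assign: H→slot 3, G→slot 6, A→slot 2, F→slot 1, D→slot 5, B→slot 4, C skipped, J skipped, E skipped, I skipped.
Slots: [1:F] [2:A] [3:H] [4:B] [5:D] [6:G]
Profit = 55 + 69 + 73 + 41 + 48 + 72 = 358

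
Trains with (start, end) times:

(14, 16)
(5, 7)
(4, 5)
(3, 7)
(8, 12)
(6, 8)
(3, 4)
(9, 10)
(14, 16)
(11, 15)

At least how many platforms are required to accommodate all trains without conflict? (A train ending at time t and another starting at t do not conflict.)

3

Events (time:±→running): 3:+→1 3:+→2 4:-→1 4:+→2 5:-→1 5:+→2 6:+→3 … peak 3.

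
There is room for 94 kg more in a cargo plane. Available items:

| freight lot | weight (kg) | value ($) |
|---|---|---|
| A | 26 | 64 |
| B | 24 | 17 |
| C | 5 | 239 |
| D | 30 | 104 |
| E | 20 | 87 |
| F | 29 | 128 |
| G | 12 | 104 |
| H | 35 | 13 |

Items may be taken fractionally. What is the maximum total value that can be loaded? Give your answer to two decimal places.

Sort by value per unit weight and fill in that order.
Order: C (239/5=47.80) > G (104/12=8.67) > F (128/29=4.41) > E (87/20=4.35) > D (104/30=3.47) > A (64/26=2.46) > B (17/24=0.71) > H (13/35=0.37)
Fill: take C (5 @ 239) → take G (12 @ 104) → take F (29 @ 128) → take E (20 @ 87) → take 28/30 of D → 97.07; 94/94 used.
Total value = 655.07

655.07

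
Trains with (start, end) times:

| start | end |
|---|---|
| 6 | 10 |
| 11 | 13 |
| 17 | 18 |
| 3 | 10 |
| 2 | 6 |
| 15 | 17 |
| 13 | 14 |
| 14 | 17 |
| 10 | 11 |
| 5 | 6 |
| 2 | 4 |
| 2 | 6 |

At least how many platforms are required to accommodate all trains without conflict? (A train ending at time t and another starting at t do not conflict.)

4

Events (time:±→running): 2:+→1 2:+→2 2:+→3 3:+→4 … peak 4.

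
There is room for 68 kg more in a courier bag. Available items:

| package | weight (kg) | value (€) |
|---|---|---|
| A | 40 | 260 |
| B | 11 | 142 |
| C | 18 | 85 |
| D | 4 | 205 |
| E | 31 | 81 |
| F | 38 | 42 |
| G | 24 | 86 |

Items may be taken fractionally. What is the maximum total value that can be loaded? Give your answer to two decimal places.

Sort by value per unit weight and fill in that order.
Order: D (205/4=51.25) > B (142/11=12.91) > A (260/40=6.50) > C (85/18=4.72) > G (86/24=3.58) > E (81/31=2.61) > F (42/38=1.11)
Fill: take D (4 @ 205) → take B (11 @ 142) → take A (40 @ 260) → take 13/18 of C → 61.39; 68/68 used.
Total value = 668.39

668.39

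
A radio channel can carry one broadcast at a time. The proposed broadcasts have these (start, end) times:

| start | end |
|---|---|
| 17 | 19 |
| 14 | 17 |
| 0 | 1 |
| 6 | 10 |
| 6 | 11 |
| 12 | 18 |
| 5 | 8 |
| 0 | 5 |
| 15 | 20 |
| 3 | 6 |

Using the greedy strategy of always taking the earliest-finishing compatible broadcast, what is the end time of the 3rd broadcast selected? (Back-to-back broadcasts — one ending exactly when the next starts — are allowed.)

Greedy by earliest finish: after sorting by end time, pick each interval compatible with the last pick.
By end time: (0,1), (0,5), (3,6), (5,8), (6,10), (6,11), (14,17), (12,18), (17,19), (15,20).
Pick (0,1); next start ≥ 1 → (3,6); next start ≥ 6 → (6,10); next start ≥ 10 → (14,17); next start ≥ 17 → (17,19).
Selected: (0,1) (3,6) (6,10) (14,17) (17,19)

10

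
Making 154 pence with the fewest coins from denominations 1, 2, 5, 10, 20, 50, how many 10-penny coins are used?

Use the largest denomination that fits, subtract, and repeat.
154 − 3×50→4 − 2×2→0
Count of 10: 0

0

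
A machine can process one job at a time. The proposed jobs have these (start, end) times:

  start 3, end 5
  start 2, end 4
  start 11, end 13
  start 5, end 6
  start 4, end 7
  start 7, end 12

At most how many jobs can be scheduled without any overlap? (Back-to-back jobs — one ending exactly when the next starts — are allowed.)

3

By end time: (2,4), (3,5), (5,6), (4,7), (7,12), (11,13).
Pick (2,4); next start ≥ 4 → (5,6); next start ≥ 6 → (7,12).
Selected 3 jobs.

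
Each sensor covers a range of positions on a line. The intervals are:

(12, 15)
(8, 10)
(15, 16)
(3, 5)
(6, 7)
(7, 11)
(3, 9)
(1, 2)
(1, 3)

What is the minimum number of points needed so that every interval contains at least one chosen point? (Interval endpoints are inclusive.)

Process intervals by earliest right end; each time one isn't hit yet, stab at its right endpoint.
Sorted: [1,2] [1,3] [3,5] [6,7] [3,9] [8,10] [7,11] [12,15] [15,16]
{[1,2],[1,3]} hit by 2; {[3,5]} hit by 5; {[6,7],[3,9]} hit by 7; {[8,10],[7,11]} hit by 10; {[12,15],[15,16]} hit by 15.
Points: 2, 5, 7, 10, 15 (5 total).

5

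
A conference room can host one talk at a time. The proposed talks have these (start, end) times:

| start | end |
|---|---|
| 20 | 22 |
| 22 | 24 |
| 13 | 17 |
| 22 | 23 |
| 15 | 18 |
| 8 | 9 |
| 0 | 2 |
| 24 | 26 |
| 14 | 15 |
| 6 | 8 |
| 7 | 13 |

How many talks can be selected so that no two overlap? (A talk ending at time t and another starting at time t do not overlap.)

8

By end time: (0,2), (6,8), (8,9), (7,13), (14,15), (13,17), (15,18), (20,22), (22,23), (22,24), (24,26).
Pick (0,2); next start ≥ 2 → (6,8); next start ≥ 8 → (8,9); next start ≥ 9 → (14,15); next start ≥ 15 → (15,18); next start ≥ 18 → (20,22); next start ≥ 22 → (22,23); next start ≥ 23 → (24,26).
Selected 8 talks.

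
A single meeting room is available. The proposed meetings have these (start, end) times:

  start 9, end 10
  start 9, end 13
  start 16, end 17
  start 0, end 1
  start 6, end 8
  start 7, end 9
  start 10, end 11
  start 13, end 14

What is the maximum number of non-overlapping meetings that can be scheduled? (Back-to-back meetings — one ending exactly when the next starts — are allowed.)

6

Sorted by end: (0,1)  (6,8)  (7,9)  (9,10)  (10,11)  (9,13)  (13,14)  (16,17)
take (0,1); take (6,8); take (9,10); take (10,11); skip (9,13); take (13,14); take (16,17).
Selected 6 meetings.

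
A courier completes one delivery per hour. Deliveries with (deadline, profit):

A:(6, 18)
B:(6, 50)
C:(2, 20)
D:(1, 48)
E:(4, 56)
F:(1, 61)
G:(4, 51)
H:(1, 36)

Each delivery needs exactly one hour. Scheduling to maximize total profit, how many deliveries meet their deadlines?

6

Take jobs in profit order; each goes to the latest open slot no later than its deadline.
Profit order: F=61 E=56 G=51 B=50 D=48 H=36 C=20 A=18
Assign: F→slot 1, E→slot 4, G→slot 3, B→slot 6, D skipped, H skipped, C→slot 2, A→slot 5.
Slots: [1:F] [2:C] [3:G] [4:E] [5:A] [6:B]
6 of 8 scheduled.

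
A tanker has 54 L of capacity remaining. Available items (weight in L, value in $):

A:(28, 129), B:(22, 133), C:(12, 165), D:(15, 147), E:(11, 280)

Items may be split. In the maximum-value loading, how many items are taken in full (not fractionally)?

Greedy by value/weight ratio, highest first.
Order: E (280/11=25.45) > C (165/12=13.75) > D (147/15=9.80) > B (133/22=6.05) > A (129/28=4.61)
Fill: take E (11 @ 280) → take C (12 @ 165) → take D (15 @ 147) → take 16/22 of B → 96.73; 54/54 used.
3 item(s) taken whole; one partial (take 16/22 of B).

3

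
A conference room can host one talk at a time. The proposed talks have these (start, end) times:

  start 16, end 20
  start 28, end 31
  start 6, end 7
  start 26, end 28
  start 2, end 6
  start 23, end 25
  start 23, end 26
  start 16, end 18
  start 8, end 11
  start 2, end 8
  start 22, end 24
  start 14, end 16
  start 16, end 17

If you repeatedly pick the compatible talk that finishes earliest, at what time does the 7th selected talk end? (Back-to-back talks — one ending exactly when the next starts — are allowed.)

Sorted by end: (2,6)  (6,7)  (2,8)  (8,11)  (14,16)  (16,17)  (16,18)  (16,20)  (22,24)  (23,25)  (23,26)  (26,28)  (28,31)
take (2,6); take (6,7); take (8,11); take (14,16); take (16,17); skip (16,18); take (22,24); take (26,28); take (28,31).
Selected: (2,6) (6,7) (8,11) (14,16) (16,17) (22,24) (26,28) (28,31)

28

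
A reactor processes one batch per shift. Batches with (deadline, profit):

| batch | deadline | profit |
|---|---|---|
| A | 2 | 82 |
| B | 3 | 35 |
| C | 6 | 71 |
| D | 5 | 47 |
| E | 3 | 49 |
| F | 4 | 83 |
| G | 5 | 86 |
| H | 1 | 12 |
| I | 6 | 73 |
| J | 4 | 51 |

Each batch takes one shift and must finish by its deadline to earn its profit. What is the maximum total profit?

446

Take jobs in profit order; each goes to the latest open slot no later than its deadline.
Profit order: G=86 F=83 A=82 I=73 C=71 J=51 E=49 D=47 B=35 H=12
Assign: G→slot 5, F→slot 4, A→slot 2, I→slot 6, C→slot 3, J→slot 1, E skipped, D skipped, B skipped, H skipped.
Slots: [1:J] [2:A] [3:C] [4:F] [5:G] [6:I]
Profit = 51 + 82 + 71 + 83 + 86 + 73 = 446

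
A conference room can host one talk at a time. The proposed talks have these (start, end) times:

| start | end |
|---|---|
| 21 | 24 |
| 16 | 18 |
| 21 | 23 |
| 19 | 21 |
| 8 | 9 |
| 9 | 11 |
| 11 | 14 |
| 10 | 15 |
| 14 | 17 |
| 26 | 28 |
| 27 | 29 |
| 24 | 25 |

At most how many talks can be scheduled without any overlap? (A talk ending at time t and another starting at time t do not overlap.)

Sorted by end: (8,9)  (9,11)  (11,14)  (10,15)  (14,17)  (16,18)  (19,21)  (21,23)  (21,24)  (24,25)  (26,28)  (27,29)
take (8,9); take (9,11); take (11,14); skip (10,15); take (14,17); skip (16,18); take (19,21); take (21,23); take (24,25); take (26,28).
Selected 8 talks.

8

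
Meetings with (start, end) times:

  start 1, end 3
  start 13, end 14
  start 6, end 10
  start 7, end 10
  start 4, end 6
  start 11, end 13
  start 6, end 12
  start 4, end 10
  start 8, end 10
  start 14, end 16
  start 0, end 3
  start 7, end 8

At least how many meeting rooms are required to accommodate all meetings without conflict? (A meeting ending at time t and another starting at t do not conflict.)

5

The answer is the maximum number of intervals overlapping at any instant.
starts: [0, 1, 4, 4, 6, 6, 7, 7, 8, 11, 13, 14]
ends:   [3, 3, 6, 8, 10, 10, 10, 10, 12, 13, 14, 16]
s0→1 s1→2 e3→1 e3→0 s4→1 s4→2 e6→1 s6→2 s6→3 s7→4 s7→5  — peak 5.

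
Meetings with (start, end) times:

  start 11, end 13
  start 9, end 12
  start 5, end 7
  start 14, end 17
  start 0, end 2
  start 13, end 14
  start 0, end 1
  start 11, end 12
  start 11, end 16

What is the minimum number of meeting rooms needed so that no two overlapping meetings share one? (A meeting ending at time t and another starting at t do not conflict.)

4

The answer is the maximum number of intervals overlapping at any instant.
starts: [0, 0, 5, 9, 11, 11, 11, 13, 14]
ends:   [1, 2, 7, 12, 12, 13, 14, 16, 17]
s0→1 s0→2 e1→1 e2→0 s5→1 e7→0 s9→1 s11→2 s11→3 s11→4  — peak 4.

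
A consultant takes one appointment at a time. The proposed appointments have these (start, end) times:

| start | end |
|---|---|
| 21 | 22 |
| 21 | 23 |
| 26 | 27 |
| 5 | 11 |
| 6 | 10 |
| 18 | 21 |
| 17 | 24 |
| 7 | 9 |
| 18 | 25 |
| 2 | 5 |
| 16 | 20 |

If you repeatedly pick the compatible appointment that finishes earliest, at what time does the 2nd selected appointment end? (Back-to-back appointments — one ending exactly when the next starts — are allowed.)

9

By end time: (2,5), (7,9), (6,10), (5,11), (16,20), (18,21), (21,22), (21,23), (17,24), (18,25), (26,27).
Pick (2,5); next start ≥ 5 → (7,9); next start ≥ 9 → (16,20); next start ≥ 20 → (21,22); next start ≥ 22 → (26,27).
Selected: (2,5) (7,9) (16,20) (21,22) (26,27)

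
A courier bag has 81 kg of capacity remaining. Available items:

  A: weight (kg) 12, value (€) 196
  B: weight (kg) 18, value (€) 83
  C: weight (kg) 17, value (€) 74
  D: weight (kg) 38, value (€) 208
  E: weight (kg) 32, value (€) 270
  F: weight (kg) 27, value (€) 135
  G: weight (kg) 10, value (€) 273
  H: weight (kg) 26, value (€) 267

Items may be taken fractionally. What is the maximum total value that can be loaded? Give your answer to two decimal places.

1011.47

Ratios (sorted): G 27.30, A 16.33, H 10.27, E 8.44, D 5.47, F 5.00, B 4.61, C 4.35
take G (10 @ 273); take A (12 @ 196); take H (26 @ 267); take E (32 @ 270); take 1/38 of D → 5.47. Capacity used 81/81.
Total value = 1011.47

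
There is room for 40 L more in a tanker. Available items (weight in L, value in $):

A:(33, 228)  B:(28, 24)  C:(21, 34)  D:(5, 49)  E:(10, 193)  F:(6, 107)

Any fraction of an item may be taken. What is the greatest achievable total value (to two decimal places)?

480.27

Ratios (sorted): E 19.30, F 17.83, D 9.80, A 6.91, C 1.62, B 0.86
take E (10 @ 193); take F (6 @ 107); take D (5 @ 49); take 19/33 of A → 131.27. Capacity used 40/40.
Total value = 480.27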